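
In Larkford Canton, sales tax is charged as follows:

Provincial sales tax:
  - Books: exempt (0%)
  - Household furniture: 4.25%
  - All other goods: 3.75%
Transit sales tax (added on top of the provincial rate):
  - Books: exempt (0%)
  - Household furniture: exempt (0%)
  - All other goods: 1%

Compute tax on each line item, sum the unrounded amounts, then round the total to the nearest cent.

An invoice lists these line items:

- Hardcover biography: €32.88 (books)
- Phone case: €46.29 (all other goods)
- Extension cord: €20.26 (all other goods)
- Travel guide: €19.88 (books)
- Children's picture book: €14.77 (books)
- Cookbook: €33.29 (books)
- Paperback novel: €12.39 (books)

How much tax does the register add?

€3.16

Hardcover biography €32.88: books → 0% + 0% transit = 0% → €0.00
Phone case €46.29: all other goods → 3.75% + 1% transit = 4.75% → €2.198775
Extension cord €20.26: all other goods → 3.75% + 1% transit = 4.75% → €0.96235
Travel guide €19.88: books → 0% + 0% transit = 0% → €0.00
Children's picture book €14.77: books → 0% + 0% transit = 0% → €0.00
Cookbook €33.29: books → 0% + 0% transit = 0% → €0.00
Paperback novel €12.39: books → 0% + 0% transit = 0% → €0.00
Unrounded tax sum = €3.161125 → €3.16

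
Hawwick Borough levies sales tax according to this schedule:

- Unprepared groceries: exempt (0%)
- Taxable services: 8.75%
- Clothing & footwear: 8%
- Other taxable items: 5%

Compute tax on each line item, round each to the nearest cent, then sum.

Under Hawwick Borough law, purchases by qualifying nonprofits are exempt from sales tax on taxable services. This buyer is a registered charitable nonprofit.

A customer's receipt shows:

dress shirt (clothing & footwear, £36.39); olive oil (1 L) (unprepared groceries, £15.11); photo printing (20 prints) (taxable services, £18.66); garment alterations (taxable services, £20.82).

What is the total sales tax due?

£2.91

Dress shirt £36.39: clothing & footwear → 8% → £2.91
Olive oil (1 L) £15.11: unprepared groceries → 0% → £0.00
Photo printing (20 prints) £18.66: taxable services, buyer-exempt → 0% → £0.00
Garment alterations £20.82: taxable services, buyer-exempt → 0% → £0.00
Total tax = £2.91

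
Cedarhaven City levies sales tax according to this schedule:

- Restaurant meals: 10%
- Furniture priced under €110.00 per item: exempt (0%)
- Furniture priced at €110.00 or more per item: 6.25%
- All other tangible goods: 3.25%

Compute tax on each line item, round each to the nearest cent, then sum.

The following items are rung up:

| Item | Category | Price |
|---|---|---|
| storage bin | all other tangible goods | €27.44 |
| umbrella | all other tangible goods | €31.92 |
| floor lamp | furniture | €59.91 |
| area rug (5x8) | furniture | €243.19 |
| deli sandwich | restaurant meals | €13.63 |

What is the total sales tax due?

€18.49

Storage bin €27.44: all other tangible goods → 3.25% → €0.89
Umbrella €31.92: all other tangible goods → 3.25% → €1.04
Floor lamp €59.91: furniture, under €110.00 → 0% → €0.00
Area rug (5x8) €243.19: furniture, €110.00 or more → 6.25% → €15.20
Deli sandwich €13.63: restaurant meals → 10% → €1.36
Total tax = €0.89 + €1.04 + €15.20 + €1.36 = €18.49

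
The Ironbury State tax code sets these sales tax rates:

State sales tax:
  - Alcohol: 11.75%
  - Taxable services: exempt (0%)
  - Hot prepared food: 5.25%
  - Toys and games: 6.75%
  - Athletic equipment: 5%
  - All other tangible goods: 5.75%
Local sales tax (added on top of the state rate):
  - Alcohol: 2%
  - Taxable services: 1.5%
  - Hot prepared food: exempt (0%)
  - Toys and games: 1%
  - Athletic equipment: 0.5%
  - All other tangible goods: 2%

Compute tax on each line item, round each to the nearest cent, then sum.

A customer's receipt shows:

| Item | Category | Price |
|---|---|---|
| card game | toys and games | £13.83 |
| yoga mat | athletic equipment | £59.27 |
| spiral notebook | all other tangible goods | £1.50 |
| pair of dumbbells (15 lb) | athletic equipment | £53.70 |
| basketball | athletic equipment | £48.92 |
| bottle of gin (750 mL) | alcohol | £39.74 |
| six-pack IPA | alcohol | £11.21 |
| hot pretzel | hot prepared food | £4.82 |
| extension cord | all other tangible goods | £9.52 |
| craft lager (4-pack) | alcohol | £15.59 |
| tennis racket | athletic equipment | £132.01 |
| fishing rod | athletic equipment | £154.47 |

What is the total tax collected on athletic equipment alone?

Yoga mat £59.27: athletic equipment → 5% + 0.5% local = 5.5% → £3.26
Pair of dumbbells (15 lb) £53.70: athletic equipment → 5% + 0.5% local = 5.5% → £2.95
Basketball £48.92: athletic equipment → 5% + 0.5% local = 5.5% → £2.69
Tennis racket £132.01: athletic equipment → 5% + 0.5% local = 5.5% → £7.26
Fishing rod £154.47: athletic equipment → 5% + 0.5% local = 5.5% → £8.50
Tax on athletic equipment = £3.26 + £2.95 + £2.69 + £7.26 + £8.50 = £24.66

£24.66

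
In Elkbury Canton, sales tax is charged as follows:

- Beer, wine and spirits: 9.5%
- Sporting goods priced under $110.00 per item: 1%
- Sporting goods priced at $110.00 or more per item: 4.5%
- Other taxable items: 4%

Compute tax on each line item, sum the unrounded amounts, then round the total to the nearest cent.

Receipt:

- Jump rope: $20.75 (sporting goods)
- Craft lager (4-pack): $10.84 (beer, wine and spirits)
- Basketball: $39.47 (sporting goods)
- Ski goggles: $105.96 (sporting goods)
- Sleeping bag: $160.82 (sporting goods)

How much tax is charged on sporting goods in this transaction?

Jump rope $20.75: sporting goods, under $110.00 → 1% → $0.2075
Basketball $39.47: sporting goods, under $110.00 → 1% → $0.3947
Ski goggles $105.96: sporting goods, under $110.00 → 1% → $1.0596
Sleeping bag $160.82: sporting goods, $110.00 or more → 4.5% → $7.2369
Tax on sporting goods: unrounded sum = $8.8987 → $8.90

$8.90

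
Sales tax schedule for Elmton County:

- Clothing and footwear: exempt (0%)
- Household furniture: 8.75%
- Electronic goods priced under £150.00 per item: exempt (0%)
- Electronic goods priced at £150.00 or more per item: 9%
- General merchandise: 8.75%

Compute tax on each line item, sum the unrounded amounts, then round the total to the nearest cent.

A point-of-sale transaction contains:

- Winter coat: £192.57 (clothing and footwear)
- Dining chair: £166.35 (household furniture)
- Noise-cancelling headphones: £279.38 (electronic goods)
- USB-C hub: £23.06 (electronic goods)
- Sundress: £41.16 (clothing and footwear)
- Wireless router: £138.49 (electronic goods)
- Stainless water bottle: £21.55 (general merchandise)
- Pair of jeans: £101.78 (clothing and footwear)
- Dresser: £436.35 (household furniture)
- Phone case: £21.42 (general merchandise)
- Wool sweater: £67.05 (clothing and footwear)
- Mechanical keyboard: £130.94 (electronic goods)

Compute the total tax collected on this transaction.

Winter coat £192.57: clothing and footwear → 0% → £0.00
Dining chair £166.35: household furniture → 8.75% → £14.555625
Noise-cancelling headphones £279.38: electronic goods, £150.00 or more → 9% → £25.1442
USB-C hub £23.06: electronic goods, under £150.00 → 0% → £0.00
Sundress £41.16: clothing and footwear → 0% → £0.00
Wireless router £138.49: electronic goods, under £150.00 → 0% → £0.00
Stainless water bottle £21.55: general merchandise → 8.75% → £1.885625
Pair of jeans £101.78: clothing and footwear → 0% → £0.00
Dresser £436.35: household furniture → 8.75% → £38.180625
Phone case £21.42: general merchandise → 8.75% → £1.87425
Wool sweater £67.05: clothing and footwear → 0% → £0.00
Mechanical keyboard £130.94: electronic goods, under £150.00 → 0% → £0.00
Unrounded tax sum = £81.640325 → £81.64

£81.64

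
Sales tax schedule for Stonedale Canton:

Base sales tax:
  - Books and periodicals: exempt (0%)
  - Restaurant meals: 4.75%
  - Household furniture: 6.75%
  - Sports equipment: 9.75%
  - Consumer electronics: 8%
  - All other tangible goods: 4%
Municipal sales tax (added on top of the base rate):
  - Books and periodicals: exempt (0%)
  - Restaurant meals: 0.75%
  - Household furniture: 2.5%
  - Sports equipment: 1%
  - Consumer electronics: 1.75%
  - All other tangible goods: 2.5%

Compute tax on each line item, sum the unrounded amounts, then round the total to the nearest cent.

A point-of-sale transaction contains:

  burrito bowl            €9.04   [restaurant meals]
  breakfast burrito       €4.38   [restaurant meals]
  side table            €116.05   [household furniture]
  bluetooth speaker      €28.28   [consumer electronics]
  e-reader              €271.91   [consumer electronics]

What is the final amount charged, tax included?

Burrito bowl €9.04: restaurant meals → 4.75% + 0.75% municipal = 5.5% → €0.4972
Breakfast burrito €4.38: restaurant meals → 4.75% + 0.75% municipal = 5.5% → €0.2409
Side table €116.05: household furniture → 6.75% + 2.5% municipal = 9.25% → €10.734625
Bluetooth speaker €28.28: consumer electronics → 8% + 1.75% municipal = 9.75% → €2.7573
E-reader €271.91: consumer electronics → 8% + 1.75% municipal = 9.75% → €26.511225
Subtotal = €429.66; unrounded tax = €40.74125 → €40.74; total due = €470.40

€470.40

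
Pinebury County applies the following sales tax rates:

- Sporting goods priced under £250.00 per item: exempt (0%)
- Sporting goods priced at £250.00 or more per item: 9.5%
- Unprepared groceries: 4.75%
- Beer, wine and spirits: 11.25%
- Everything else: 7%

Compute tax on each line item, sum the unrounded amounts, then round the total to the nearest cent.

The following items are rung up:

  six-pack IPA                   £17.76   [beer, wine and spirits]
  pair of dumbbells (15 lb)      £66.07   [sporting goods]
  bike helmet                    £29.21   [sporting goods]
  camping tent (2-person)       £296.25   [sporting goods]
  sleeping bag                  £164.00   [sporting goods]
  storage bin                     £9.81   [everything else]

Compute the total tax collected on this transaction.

£30.83

Six-pack IPA £17.76: beer, wine and spirits → 11.25% → £1.998
Pair of dumbbells (15 lb) £66.07: sporting goods, under £250.00 → 0% → £0.00
Bike helmet £29.21: sporting goods, under £250.00 → 0% → £0.00
Camping tent (2-person) £296.25: sporting goods, £250.00 or more → 9.5% → £28.14375
Sleeping bag £164.00: sporting goods, under £250.00 → 0% → £0.00
Storage bin £9.81: everything else → 7% → £0.6867
Unrounded tax sum = £30.82845 → £30.83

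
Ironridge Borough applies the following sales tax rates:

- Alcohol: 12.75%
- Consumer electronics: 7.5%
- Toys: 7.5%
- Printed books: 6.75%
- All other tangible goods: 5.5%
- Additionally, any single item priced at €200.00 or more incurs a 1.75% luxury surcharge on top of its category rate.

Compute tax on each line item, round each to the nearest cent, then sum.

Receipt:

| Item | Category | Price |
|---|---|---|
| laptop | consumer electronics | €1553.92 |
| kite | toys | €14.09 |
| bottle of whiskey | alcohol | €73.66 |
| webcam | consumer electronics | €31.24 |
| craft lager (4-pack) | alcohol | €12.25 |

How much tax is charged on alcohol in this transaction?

€10.95

Bottle of whiskey €73.66: alcohol → 12.75% → €9.39
Craft lager (4-pack) €12.25: alcohol → 12.75% → €1.56
Tax on alcohol = €9.39 + €1.56 = €10.95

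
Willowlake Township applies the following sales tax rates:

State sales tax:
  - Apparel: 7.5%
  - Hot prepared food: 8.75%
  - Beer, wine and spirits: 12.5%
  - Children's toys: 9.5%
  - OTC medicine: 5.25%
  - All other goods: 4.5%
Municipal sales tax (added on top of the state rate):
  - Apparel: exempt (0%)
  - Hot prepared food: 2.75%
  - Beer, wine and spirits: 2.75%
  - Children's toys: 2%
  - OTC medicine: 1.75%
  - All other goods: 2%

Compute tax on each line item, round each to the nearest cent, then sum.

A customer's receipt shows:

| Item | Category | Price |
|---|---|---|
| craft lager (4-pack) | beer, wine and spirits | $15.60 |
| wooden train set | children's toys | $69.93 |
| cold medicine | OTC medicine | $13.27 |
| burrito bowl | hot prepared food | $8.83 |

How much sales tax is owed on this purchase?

$12.37

Craft lager (4-pack) $15.60: beer, wine and spirits → 12.5% + 2.75% municipal = 15.25% → $2.38
Wooden train set $69.93: children's toys → 9.5% + 2% municipal = 11.5% → $8.04
Cold medicine $13.27: OTC medicine → 5.25% + 1.75% municipal = 7% → $0.93
Burrito bowl $8.83: hot prepared food → 8.75% + 2.75% municipal = 11.5% → $1.02
Total tax = $2.38 + $8.04 + $0.93 + $1.02 = $12.37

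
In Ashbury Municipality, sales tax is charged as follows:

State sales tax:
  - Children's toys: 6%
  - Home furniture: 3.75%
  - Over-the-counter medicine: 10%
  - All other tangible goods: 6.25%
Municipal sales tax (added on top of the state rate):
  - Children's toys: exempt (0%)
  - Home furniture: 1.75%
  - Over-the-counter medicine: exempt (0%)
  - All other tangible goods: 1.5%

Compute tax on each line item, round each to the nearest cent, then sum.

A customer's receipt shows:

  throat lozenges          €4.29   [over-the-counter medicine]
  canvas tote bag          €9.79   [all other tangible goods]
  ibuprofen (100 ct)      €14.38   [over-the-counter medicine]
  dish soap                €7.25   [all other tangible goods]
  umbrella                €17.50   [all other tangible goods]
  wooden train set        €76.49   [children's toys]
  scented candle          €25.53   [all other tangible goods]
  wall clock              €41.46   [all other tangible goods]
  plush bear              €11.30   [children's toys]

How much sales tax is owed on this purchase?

€15.01

Throat lozenges €4.29: over-the-counter medicine → 10% + 0% municipal = 10% → €0.43
Canvas tote bag €9.79: all other tangible goods → 6.25% + 1.5% municipal = 7.75% → €0.76
Ibuprofen (100 ct) €14.38: over-the-counter medicine → 10% + 0% municipal = 10% → €1.44
Dish soap €7.25: all other tangible goods → 6.25% + 1.5% municipal = 7.75% → €0.56
Umbrella €17.50: all other tangible goods → 6.25% + 1.5% municipal = 7.75% → €1.36
Wooden train set €76.49: children's toys → 6% + 0% municipal = 6% → €4.59
Scented candle €25.53: all other tangible goods → 6.25% + 1.5% municipal = 7.75% → €1.98
Wall clock €41.46: all other tangible goods → 6.25% + 1.5% municipal = 7.75% → €3.21
Plush bear €11.30: children's toys → 6% + 0% municipal = 6% → €0.68
Total tax = €0.43 + €0.76 + €1.44 + €0.56 + €1.36 + €4.59 + €1.98 + €3.21 + €0.68 = €15.01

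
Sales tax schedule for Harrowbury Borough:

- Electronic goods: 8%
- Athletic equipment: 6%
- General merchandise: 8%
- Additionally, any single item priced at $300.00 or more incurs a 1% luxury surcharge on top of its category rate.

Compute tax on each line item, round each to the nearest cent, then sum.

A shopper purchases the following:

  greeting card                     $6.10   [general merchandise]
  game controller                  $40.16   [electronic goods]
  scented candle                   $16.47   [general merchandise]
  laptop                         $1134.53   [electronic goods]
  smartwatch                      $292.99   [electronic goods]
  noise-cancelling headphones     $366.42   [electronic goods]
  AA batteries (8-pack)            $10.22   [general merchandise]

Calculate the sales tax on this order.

$164.37

Greeting card $6.10: general merchandise → 8% → $0.49
Game controller $40.16: electronic goods → 8% → $3.21
Scented candle $16.47: general merchandise → 8% → $1.32
Laptop $1134.53: electronic goods → 8% + 1% surcharge = 9% → $102.11
Smartwatch $292.99: electronic goods → 8% → $23.44
Noise-cancelling headphones $366.42: electronic goods → 8% + 1% surcharge = 9% → $32.98
AA batteries (8-pack) $10.22: general merchandise → 8% → $0.82
Total tax = $0.49 + $3.21 + $1.32 + $102.11 + $23.44 + $32.98 + $0.82 = $164.37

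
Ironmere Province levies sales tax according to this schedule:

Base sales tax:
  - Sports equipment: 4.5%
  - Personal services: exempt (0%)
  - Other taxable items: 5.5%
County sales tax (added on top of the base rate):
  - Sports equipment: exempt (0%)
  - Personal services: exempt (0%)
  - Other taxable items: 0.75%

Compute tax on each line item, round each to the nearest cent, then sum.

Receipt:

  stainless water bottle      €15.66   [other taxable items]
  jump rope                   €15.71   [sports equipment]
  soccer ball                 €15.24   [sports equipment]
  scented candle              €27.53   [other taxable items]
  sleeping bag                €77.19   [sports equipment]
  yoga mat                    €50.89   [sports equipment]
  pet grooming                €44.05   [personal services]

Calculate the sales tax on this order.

Stainless water bottle €15.66: other taxable items → 5.5% + 0.75% county = 6.25% → €0.98
Jump rope €15.71: sports equipment → 4.5% + 0% county = 4.5% → €0.71
Soccer ball €15.24: sports equipment → 4.5% + 0% county = 4.5% → €0.69
Scented candle €27.53: other taxable items → 5.5% + 0.75% county = 6.25% → €1.72
Sleeping bag €77.19: sports equipment → 4.5% + 0% county = 4.5% → €3.47
Yoga mat €50.89: sports equipment → 4.5% + 0% county = 4.5% → €2.29
Pet grooming €44.05: personal services → 0% + 0% county = 0% → €0.00
Total tax = €0.98 + €0.71 + €0.69 + €1.72 + €3.47 + €2.29 = €9.86

€9.86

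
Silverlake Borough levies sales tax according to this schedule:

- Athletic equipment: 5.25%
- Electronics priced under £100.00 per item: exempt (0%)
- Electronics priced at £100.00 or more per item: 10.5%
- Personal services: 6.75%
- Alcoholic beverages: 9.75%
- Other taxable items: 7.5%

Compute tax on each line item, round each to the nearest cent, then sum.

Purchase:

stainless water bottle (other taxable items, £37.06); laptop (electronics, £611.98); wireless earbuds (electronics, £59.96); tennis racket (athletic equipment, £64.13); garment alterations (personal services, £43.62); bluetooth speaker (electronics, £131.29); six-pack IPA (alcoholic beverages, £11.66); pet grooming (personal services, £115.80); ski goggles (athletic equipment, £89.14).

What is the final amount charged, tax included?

£1265.42

Stainless water bottle £37.06: other taxable items → 7.5% → £2.78
Laptop £611.98: electronics, £100.00 or more → 10.5% → £64.26
Wireless earbuds £59.96: electronics, under £100.00 → 0% → £0.00
Tennis racket £64.13: athletic equipment → 5.25% → £3.37
Garment alterations £43.62: personal services → 6.75% → £2.94
Bluetooth speaker £131.29: electronics, £100.00 or more → 10.5% → £13.79
Six-pack IPA £11.66: alcoholic beverages → 9.75% → £1.14
Pet grooming £115.80: personal services → 6.75% → £7.82
Ski goggles £89.14: athletic equipment → 5.25% → £4.68
Subtotal = £1164.64; tax = £100.78; total due = £1265.42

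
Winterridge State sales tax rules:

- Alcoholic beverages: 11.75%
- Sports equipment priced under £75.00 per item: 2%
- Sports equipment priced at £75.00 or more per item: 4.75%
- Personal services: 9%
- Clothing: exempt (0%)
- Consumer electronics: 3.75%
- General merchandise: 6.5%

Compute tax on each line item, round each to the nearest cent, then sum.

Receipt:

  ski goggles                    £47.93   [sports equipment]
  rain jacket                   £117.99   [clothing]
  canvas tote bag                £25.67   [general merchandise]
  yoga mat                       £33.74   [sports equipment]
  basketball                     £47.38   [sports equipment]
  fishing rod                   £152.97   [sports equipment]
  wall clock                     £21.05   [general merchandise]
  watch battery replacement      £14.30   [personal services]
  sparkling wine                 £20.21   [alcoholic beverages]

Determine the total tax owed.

Ski goggles £47.93: sports equipment, under £75.00 → 2% → £0.96
Rain jacket £117.99: clothing → 0% → £0.00
Canvas tote bag £25.67: general merchandise → 6.5% → £1.67
Yoga mat £33.74: sports equipment, under £75.00 → 2% → £0.67
Basketball £47.38: sports equipment, under £75.00 → 2% → £0.95
Fishing rod £152.97: sports equipment, £75.00 or more → 4.75% → £7.27
Wall clock £21.05: general merchandise → 6.5% → £1.37
Watch battery replacement £14.30: personal services → 9% → £1.29
Sparkling wine £20.21: alcoholic beverages → 11.75% → £2.37
Total tax = £0.96 + £1.67 + £0.67 + £0.95 + £7.27 + £1.37 + £1.29 + £2.37 = £16.55

£16.55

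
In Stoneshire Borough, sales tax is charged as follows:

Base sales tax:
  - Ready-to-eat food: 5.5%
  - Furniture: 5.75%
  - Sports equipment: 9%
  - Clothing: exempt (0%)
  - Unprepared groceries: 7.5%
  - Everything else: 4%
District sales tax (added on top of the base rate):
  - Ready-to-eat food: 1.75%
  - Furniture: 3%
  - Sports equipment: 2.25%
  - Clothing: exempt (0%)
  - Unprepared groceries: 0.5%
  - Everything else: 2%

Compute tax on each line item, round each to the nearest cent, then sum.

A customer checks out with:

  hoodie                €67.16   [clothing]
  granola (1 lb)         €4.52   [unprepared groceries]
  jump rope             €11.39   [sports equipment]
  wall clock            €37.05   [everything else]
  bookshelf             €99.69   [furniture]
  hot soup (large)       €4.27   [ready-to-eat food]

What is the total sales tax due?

€12.89

Hoodie €67.16: clothing → 0% + 0% district = 0% → €0.00
Granola (1 lb) €4.52: unprepared groceries → 7.5% + 0.5% district = 8% → €0.36
Jump rope €11.39: sports equipment → 9% + 2.25% district = 11.25% → €1.28
Wall clock €37.05: everything else → 4% + 2% district = 6% → €2.22
Bookshelf €99.69: furniture → 5.75% + 3% district = 8.75% → €8.72
Hot soup (large) €4.27: ready-to-eat food → 5.5% + 1.75% district = 7.25% → €0.31
Total tax = €0.36 + €1.28 + €2.22 + €8.72 + €0.31 = €12.89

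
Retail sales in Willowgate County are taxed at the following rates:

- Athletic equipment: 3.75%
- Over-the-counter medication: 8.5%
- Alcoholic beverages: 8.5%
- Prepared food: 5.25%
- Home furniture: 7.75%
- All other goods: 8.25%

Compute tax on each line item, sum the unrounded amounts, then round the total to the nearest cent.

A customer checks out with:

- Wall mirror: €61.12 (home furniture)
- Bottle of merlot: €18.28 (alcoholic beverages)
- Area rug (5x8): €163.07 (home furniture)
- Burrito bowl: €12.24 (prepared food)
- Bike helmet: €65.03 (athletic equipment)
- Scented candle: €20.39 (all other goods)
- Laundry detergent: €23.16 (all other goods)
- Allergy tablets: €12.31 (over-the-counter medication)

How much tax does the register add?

Wall mirror €61.12: home furniture → 7.75% → €4.7368
Bottle of merlot €18.28: alcoholic beverages → 8.5% → €1.5538
Area rug (5x8) €163.07: home furniture → 7.75% → €12.637925
Burrito bowl €12.24: prepared food → 5.25% → €0.6426
Bike helmet €65.03: athletic equipment → 3.75% → €2.438625
Scented candle €20.39: all other goods → 8.25% → €1.682175
Laundry detergent €23.16: all other goods → 8.25% → €1.9107
Allergy tablets €12.31: over-the-counter medication → 8.5% → €1.04635
Unrounded tax sum = €26.648975 → €26.65

€26.65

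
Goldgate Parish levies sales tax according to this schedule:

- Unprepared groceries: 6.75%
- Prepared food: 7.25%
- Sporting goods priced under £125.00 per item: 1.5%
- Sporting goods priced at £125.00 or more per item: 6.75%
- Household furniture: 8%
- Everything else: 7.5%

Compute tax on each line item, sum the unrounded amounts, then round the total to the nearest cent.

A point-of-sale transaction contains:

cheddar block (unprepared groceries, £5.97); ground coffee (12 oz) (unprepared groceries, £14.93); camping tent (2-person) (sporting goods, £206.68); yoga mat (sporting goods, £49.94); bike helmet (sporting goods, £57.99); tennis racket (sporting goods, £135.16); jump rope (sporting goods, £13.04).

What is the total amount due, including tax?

Cheddar block £5.97: unprepared groceries → 6.75% → £0.402975
Ground coffee (12 oz) £14.93: unprepared groceries → 6.75% → £1.007775
Camping tent (2-person) £206.68: sporting goods, £125.00 or more → 6.75% → £13.9509
Yoga mat £49.94: sporting goods, under £125.00 → 1.5% → £0.7491
Bike helmet £57.99: sporting goods, under £125.00 → 1.5% → £0.86985
Tennis racket £135.16: sporting goods, £125.00 or more → 6.75% → £9.1233
Jump rope £13.04: sporting goods, under £125.00 → 1.5% → £0.1956
Subtotal = £483.71; unrounded tax = £26.2995 → £26.30; total due = £510.01

£510.01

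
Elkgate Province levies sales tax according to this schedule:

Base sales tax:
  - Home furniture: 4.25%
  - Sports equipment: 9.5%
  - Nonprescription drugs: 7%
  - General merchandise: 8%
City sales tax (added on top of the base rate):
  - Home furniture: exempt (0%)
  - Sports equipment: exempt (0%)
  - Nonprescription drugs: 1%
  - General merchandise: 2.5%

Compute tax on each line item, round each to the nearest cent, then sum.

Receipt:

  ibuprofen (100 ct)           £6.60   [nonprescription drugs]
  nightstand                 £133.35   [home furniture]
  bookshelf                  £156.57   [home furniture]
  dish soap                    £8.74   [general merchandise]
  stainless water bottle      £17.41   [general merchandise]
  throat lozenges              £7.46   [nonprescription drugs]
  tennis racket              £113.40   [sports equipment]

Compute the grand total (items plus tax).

£470.50

Ibuprofen (100 ct) £6.60: nonprescription drugs → 7% + 1% city = 8% → £0.53
Nightstand £133.35: home furniture → 4.25% + 0% city = 4.25% → £5.67
Bookshelf £156.57: home furniture → 4.25% + 0% city = 4.25% → £6.65
Dish soap £8.74: general merchandise → 8% + 2.5% city = 10.5% → £0.92
Stainless water bottle £17.41: general merchandise → 8% + 2.5% city = 10.5% → £1.83
Throat lozenges £7.46: nonprescription drugs → 7% + 1% city = 8% → £0.60
Tennis racket £113.40: sports equipment → 9.5% + 0% city = 9.5% → £10.77
Subtotal = £443.53; tax = £26.97; total due = £470.50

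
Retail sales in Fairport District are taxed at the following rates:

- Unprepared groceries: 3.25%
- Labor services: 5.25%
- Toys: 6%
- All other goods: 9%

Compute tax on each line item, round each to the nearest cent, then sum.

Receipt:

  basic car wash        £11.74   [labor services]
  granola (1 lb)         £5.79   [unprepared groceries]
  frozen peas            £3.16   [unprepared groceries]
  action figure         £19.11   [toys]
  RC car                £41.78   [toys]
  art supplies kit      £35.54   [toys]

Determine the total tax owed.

Basic car wash £11.74: labor services → 5.25% → £0.62
Granola (1 lb) £5.79: unprepared groceries → 3.25% → £0.19
Frozen peas £3.16: unprepared groceries → 3.25% → £0.10
Action figure £19.11: toys → 6% → £1.15
RC car £41.78: toys → 6% → £2.51
Art supplies kit £35.54: toys → 6% → £2.13
Total tax = £0.62 + £0.19 + £0.10 + £1.15 + £2.51 + £2.13 = £6.70

£6.70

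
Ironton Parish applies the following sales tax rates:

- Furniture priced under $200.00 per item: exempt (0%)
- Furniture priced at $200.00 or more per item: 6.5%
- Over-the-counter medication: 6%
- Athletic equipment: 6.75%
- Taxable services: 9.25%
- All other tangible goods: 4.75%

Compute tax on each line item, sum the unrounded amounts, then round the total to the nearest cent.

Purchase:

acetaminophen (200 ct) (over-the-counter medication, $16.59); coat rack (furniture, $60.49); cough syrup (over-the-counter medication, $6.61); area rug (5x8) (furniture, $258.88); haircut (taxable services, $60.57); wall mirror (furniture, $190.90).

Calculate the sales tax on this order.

$23.82

Acetaminophen (200 ct) $16.59: over-the-counter medication → 6% → $0.9954
Coat rack $60.49: furniture, under $200.00 → 0% → $0.00
Cough syrup $6.61: over-the-counter medication → 6% → $0.3966
Area rug (5x8) $258.88: furniture, $200.00 or more → 6.5% → $16.8272
Haircut $60.57: taxable services → 9.25% → $5.602725
Wall mirror $190.90: furniture, under $200.00 → 0% → $0.00
Unrounded tax sum = $23.821925 → $23.82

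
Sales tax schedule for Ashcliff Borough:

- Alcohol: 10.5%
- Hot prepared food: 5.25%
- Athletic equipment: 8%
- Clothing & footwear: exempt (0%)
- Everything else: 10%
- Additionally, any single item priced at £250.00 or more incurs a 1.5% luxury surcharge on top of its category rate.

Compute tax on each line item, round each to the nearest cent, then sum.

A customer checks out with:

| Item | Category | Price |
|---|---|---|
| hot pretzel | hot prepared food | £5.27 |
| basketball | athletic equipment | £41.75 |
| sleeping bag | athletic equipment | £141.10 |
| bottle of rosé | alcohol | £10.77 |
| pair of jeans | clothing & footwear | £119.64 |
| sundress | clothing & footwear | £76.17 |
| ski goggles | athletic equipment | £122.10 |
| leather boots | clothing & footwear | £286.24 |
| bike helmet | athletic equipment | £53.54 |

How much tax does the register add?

Hot pretzel £5.27: hot prepared food → 5.25% → £0.28
Basketball £41.75: athletic equipment → 8% → £3.34
Sleeping bag £141.10: athletic equipment → 8% → £11.29
Bottle of rosé £10.77: alcohol → 10.5% → £1.13
Pair of jeans £119.64: clothing & footwear → 0% → £0.00
Sundress £76.17: clothing & footwear → 0% → £0.00
Ski goggles £122.10: athletic equipment → 8% → £9.77
Leather boots £286.24: clothing & footwear → 0% + 1.5% surcharge = 1.5% → £4.29
Bike helmet £53.54: athletic equipment → 8% → £4.28
Total tax = £0.28 + £3.34 + £11.29 + £1.13 + £9.77 + £4.29 + £4.28 = £34.38

£34.38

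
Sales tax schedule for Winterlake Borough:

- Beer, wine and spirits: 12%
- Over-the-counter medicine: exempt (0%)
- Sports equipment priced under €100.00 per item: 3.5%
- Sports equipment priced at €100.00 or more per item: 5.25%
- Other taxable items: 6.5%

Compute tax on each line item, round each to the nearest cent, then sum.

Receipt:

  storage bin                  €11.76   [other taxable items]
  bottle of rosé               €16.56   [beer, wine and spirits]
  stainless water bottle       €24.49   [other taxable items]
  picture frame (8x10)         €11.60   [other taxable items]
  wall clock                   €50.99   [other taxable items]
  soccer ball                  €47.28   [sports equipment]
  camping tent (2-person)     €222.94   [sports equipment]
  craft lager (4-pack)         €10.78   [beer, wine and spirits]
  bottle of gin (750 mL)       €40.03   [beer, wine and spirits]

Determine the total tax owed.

Storage bin €11.76: other taxable items → 6.5% → €0.76
Bottle of rosé €16.56: beer, wine and spirits → 12% → €1.99
Stainless water bottle €24.49: other taxable items → 6.5% → €1.59
Picture frame (8x10) €11.60: other taxable items → 6.5% → €0.75
Wall clock €50.99: other taxable items → 6.5% → €3.31
Soccer ball €47.28: sports equipment, under €100.00 → 3.5% → €1.65
Camping tent (2-person) €222.94: sports equipment, €100.00 or more → 5.25% → €11.70
Craft lager (4-pack) €10.78: beer, wine and spirits → 12% → €1.29
Bottle of gin (750 mL) €40.03: beer, wine and spirits → 12% → €4.80
Total tax = €0.76 + €1.99 + €1.59 + €0.75 + €3.31 + €1.65 + €11.70 + €1.29 + €4.80 = €27.84

€27.84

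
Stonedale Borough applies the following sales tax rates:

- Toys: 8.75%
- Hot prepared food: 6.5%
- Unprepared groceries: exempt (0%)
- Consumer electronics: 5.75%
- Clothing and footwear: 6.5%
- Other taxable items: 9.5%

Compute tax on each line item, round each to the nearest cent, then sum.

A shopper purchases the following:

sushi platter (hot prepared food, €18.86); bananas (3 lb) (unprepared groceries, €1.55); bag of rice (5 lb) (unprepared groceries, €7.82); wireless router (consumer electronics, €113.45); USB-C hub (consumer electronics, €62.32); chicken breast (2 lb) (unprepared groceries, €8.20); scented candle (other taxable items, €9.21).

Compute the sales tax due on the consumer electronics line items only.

Wireless router €113.45: consumer electronics → 5.75% → €6.52
USB-C hub €62.32: consumer electronics → 5.75% → €3.58
Tax on consumer electronics = €6.52 + €3.58 = €10.10

€10.10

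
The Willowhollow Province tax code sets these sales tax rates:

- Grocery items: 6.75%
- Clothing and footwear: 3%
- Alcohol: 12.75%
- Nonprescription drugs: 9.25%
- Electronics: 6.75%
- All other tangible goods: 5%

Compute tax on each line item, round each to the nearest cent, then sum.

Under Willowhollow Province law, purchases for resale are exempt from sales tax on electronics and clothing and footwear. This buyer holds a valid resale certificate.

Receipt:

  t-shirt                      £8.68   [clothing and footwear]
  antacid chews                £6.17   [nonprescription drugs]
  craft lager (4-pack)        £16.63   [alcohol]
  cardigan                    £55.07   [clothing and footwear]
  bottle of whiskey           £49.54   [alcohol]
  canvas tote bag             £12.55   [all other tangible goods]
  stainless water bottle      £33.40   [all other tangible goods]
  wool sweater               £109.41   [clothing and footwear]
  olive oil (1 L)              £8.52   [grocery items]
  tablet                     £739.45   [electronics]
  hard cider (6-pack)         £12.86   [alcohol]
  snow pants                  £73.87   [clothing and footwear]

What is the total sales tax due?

£13.53

T-shirt £8.68: clothing and footwear, buyer-exempt → 0% → £0.00
Antacid chews £6.17: nonprescription drugs → 9.25% → £0.57
Craft lager (4-pack) £16.63: alcohol → 12.75% → £2.12
Cardigan £55.07: clothing and footwear, buyer-exempt → 0% → £0.00
Bottle of whiskey £49.54: alcohol → 12.75% → £6.32
Canvas tote bag £12.55: all other tangible goods → 5% → £0.63
Stainless water bottle £33.40: all other tangible goods → 5% → £1.67
Wool sweater £109.41: clothing and footwear, buyer-exempt → 0% → £0.00
Olive oil (1 L) £8.52: grocery items → 6.75% → £0.58
Tablet £739.45: electronics, buyer-exempt → 0% → £0.00
Hard cider (6-pack) £12.86: alcohol → 12.75% → £1.64
Snow pants £73.87: clothing and footwear, buyer-exempt → 0% → £0.00
Total tax = £0.57 + £2.12 + £6.32 + £0.63 + £1.67 + £0.58 + £1.64 = £13.53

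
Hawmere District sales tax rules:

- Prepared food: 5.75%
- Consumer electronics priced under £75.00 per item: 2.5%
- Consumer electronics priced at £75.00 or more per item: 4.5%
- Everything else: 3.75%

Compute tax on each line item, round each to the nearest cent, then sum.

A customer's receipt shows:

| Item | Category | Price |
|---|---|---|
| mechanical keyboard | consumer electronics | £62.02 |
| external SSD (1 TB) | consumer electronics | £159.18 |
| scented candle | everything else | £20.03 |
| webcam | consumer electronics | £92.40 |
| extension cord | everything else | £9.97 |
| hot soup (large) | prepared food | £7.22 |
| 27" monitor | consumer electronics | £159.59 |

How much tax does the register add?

Mechanical keyboard £62.02: consumer electronics, under £75.00 → 2.5% → £1.55
External SSD (1 TB) £159.18: consumer electronics, £75.00 or more → 4.5% → £7.16
Scented candle £20.03: everything else → 3.75% → £0.75
Webcam £92.40: consumer electronics, £75.00 or more → 4.5% → £4.16
Extension cord £9.97: everything else → 3.75% → £0.37
Hot soup (large) £7.22: prepared food → 5.75% → £0.42
27" monitor £159.59: consumer electronics, £75.00 or more → 4.5% → £7.18
Total tax = £1.55 + £7.16 + £0.75 + £4.16 + £0.37 + £0.42 + £7.18 = £21.59

£21.59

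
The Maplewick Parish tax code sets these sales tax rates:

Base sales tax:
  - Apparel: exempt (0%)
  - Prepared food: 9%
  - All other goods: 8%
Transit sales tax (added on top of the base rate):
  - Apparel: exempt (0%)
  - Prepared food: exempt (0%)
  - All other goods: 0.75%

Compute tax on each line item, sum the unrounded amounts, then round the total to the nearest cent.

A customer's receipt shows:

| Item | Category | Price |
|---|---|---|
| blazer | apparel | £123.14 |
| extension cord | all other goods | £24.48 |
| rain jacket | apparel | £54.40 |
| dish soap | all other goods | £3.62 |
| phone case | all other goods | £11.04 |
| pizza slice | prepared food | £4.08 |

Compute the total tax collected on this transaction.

Blazer £123.14: apparel → 0% + 0% transit = 0% → £0.00
Extension cord £24.48: all other goods → 8% + 0.75% transit = 8.75% → £2.142
Rain jacket £54.40: apparel → 0% + 0% transit = 0% → £0.00
Dish soap £3.62: all other goods → 8% + 0.75% transit = 8.75% → £0.31675
Phone case £11.04: all other goods → 8% + 0.75% transit = 8.75% → £0.966
Pizza slice £4.08: prepared food → 9% + 0% transit = 9% → £0.3672
Unrounded tax sum = £3.79195 → £3.79

£3.79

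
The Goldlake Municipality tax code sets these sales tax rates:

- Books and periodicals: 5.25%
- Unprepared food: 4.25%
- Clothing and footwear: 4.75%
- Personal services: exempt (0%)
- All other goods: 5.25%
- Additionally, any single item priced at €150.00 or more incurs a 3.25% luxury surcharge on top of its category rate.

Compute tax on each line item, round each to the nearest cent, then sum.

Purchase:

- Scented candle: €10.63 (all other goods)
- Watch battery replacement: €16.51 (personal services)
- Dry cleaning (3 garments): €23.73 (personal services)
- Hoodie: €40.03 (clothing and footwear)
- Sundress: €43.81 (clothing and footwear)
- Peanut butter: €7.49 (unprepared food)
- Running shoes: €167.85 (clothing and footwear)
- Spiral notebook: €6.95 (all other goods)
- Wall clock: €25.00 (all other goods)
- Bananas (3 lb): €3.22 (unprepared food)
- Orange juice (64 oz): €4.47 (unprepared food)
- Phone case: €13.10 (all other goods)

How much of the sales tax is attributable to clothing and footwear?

Hoodie €40.03: clothing and footwear → 4.75% → €1.90
Sundress €43.81: clothing and footwear → 4.75% → €2.08
Running shoes €167.85: clothing and footwear → 4.75% + 3.25% surcharge = 8% → €13.43
Tax on clothing and footwear = €1.90 + €2.08 + €13.43 = €17.41

€17.41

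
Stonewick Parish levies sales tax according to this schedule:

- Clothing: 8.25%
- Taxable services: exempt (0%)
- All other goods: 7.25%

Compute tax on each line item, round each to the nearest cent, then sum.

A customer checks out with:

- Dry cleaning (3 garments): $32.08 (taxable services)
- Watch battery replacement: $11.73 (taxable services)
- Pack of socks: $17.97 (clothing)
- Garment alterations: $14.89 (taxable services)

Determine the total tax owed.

$1.48

Dry cleaning (3 garments) $32.08: taxable services → 0% → $0.00
Watch battery replacement $11.73: taxable services → 0% → $0.00
Pack of socks $17.97: clothing → 8.25% → $1.48
Garment alterations $14.89: taxable services → 0% → $0.00
Total tax = $1.48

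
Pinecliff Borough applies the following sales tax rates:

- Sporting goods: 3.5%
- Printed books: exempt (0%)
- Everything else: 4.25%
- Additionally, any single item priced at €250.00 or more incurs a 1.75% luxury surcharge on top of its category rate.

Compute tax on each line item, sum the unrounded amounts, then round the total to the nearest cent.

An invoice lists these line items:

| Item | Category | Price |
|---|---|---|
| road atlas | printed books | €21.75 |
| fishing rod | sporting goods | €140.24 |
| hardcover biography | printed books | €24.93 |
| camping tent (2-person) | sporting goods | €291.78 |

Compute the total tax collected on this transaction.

Road atlas €21.75: printed books → 0% → €0.00
Fishing rod €140.24: sporting goods → 3.5% → €4.9084
Hardcover biography €24.93: printed books → 0% → €0.00
Camping tent (2-person) €291.78: sporting goods → 3.5% + 1.75% surcharge = 5.25% → €15.31845
Unrounded tax sum = €20.22685 → €20.23

€20.23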